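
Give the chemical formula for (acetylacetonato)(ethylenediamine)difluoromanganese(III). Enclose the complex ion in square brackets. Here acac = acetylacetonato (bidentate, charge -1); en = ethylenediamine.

[Mn(acac)(en)F2]

Ligands: 1 acetylacetonato (acac, -1), 2 fluoro (F, -1), 1 ethylenediamine (en, neutral). Ligand charge sum = -3.
With Mn in oxidation state +3, the complex ion is [Mn...].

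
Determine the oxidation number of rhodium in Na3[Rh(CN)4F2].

+3

3 sodium outside the brackets (+1 each) → the complex ion is 3−.
Ligand charges: 2×F = -2; 4×CN = -4; sum -6.
Rh + (-6) = 3− ⇒ Rh is +3.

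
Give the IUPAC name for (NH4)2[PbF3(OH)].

ammonium trifluorohydroxoplumbate(II)

The 2 ammonium counter-ions carry a total charge of +2, so each complex ion is 2−.
Ligand charges: 3×fluoro (-1 each), 1×hydroxo (-1 each); total -4. So Pb + (-4) = 2−, giving Pb = +2.
The complex ion is anionic, so lead takes the -ate form plumbate(II).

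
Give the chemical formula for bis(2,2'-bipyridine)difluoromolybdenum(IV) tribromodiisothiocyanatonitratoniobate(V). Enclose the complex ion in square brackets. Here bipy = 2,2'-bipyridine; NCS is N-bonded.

Cation [Mo…]: ligand charges -2, Mo(IV) ⇒ ion charge 2+.
Anion [Nb…]: ligand charges -6, Nb(V) ⇒ ion charge 1−.
One 2+ cation requires 2 of the 1− anion.

[Mo(bipy)2F2][NbBr3(NCS)2(NO3)]2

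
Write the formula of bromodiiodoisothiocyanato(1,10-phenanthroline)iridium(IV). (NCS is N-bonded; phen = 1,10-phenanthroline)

[IrBrI2(NCS)(phen)]

Ligands: 2 iodo (I, -1), 1 isothiocyanato (NCS, -1), 1 1,10-phenanthroline (phen, neutral), 1 bromo (Br, -1). Ligand charge sum = -4.
With Ir in oxidation state +4, the complex ion is [Ir...].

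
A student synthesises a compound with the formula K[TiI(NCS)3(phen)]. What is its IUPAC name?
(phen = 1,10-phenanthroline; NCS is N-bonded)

The 1 potassium counter-ion carries a total charge of +1, so each complex ion is 1−.
Ligand charges: 1×1,10-phenanthroline (neutral), 1×iodo (-1 each), 3×isothiocyanato (-1 each); total -4. So Ti + (-4) = 1−, giving Ti = +3.
Ligands are named alphabetically: iodo before isothiocyanato before phenanthroline.
The complex ion is anionic, so titanium takes the -ate form titanate(III).

potassium iodotriisothiocyanato(1,10-phenanthroline)titanate(III)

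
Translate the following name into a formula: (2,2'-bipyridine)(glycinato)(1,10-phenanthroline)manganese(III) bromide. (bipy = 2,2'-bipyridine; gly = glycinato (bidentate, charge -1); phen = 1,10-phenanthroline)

[Mn(bipy)(gly)(phen)]Br2

Ligands: 1 2,2'-bipyridine (bipy, neutral), 1 glycinato (gly, -1), 1 1,10-phenanthroline (phen, neutral). Ligand charge sum = -1.
Charge balance with bromide (-1) requires 1 complex ion per 2 bromide.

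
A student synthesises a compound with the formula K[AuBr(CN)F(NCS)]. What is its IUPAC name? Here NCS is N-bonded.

potassium bromocyanofluoroisothiocyanatoaurate(III)

The 1 potassium counter-ion carries a total charge of +1, so each complex ion is 1−.
Ligand charges: 1×fluoro (-1 each), 1×cyano (-1 each), 1×isothiocyanato (-1 each), 1×bromo (-1 each); total -4. So Au + (-4) = 1−, giving Au = +3.
Ligands are named alphabetically: bromo before cyano before fluoro before isothiocyanato.
The complex ion is anionic, so gold takes the -ate form aurate(III).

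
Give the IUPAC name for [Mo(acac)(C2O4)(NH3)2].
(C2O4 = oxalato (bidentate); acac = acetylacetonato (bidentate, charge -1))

(acetylacetonato)diammineoxalatomolybdenum(III)

There is no counter-ion, so the complex is neutral overall.
Ligand charges: 1×oxalato (-2 each), 2×ammine (neutral), 1×acetylacetonato (-1 each); total -3. So Mo + (-3) = 0, giving Mo = +3.
Ligands are named alphabetically: acetylacetonato before ammine before oxalato.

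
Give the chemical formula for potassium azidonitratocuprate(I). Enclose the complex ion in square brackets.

K[Cu(N3)(NO3)]

Ligands: 1 azido (N3, -1), 1 nitrato (NO3, -1). Ligand charge sum = -2.
With Cu in oxidation state +1, the complex ion is [Cu...]^1−.
Charge balance with potassium (+1) requires 1 complex ion per 1 potassium.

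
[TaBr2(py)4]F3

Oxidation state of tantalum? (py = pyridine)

+5

3 fluoride outside the brackets (-1 each) → the complex ion is 3+.
Ligand charges: 4×py neutral; 2×Br = -2; sum -2.
Ta + (-2) = 3+ ⇒ Ta is +5.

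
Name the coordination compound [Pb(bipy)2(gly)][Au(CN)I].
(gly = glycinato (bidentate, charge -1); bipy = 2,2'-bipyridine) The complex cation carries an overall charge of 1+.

Both ions are complex: the cation is named first with the plain metal name, the anion second with the -ate form; each ion's ligands are alphabetised independently.
The complex cation is given as 1+; its ligand charges sum to -1, so Pb = +2.
A 1:1 salt means the anion carries the equal and opposite charge, 1−.
Anion: ligand charges sum to -2; for the ion to be 1−, Au = +1.

bis(2,2'-bipyridine)(glycinato)lead(II) cyanoiodoaurate(I)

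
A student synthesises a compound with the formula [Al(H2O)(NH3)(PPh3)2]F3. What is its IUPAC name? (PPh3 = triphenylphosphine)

ammineaquabis(triphenylphosphine)aluminium(III) fluoride

The 3 fluoride counter-ions carry a total charge of -3, so each complex ion is 3+.
Ligand charges: 1×aqua (neutral), 1×ammine (neutral), 2×triphenylphosphine (neutral); total 0. So Al + (0) = 3+, giving Al = +3.
Ligands are named alphabetically: ammine before aqua before triphenylphosphine.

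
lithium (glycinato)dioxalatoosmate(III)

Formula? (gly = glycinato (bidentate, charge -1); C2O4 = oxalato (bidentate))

Ligands: 1 glycinato (gly, -1), 2 oxalato (C2O4, -2). Ligand charge sum = -5.
With Os in oxidation state +3, the complex ion is [Os...]^2−.
Charge balance with lithium (+1) requires 1 complex ion per 2 lithium.

Li2[Os(C2O4)2(gly)]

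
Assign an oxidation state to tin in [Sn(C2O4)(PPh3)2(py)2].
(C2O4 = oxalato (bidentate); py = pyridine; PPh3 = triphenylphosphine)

+2

No counter-ion: the bracketed complex is neutral.
Ligand charges: 1×C2O4 = -2; 2×py neutral; 2×PPh3 neutral; sum -2.
Sn + (-2) = 0 ⇒ Sn is +2.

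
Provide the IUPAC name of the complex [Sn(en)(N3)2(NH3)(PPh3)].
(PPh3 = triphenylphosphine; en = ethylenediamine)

amminediazido(ethylenediamine)(triphenylphosphine)tin(II)

There is no counter-ion, so the complex is neutral overall.
Ligand charges: 2×azido (-1 each), 1×triphenylphosphine (neutral), 1×ammine (neutral), 1×ethylenediamine (neutral); total -2. So Sn + (-2) = 0, giving Sn = +2.
Ligands are named alphabetically: ammine before azido before ethylenediamine before triphenylphosphine.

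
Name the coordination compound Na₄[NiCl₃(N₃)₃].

sodium triazidotrichloronickelate(II)

The 4 sodium counter-ions carry a total charge of +4, so each complex ion is 4−.
Ligand charges: 3×chloro (-1 each), 3×azido (-1 each); total -6. So Ni + (-6) = 4−, giving Ni = +2.
Ligands are named alphabetically: azido before chloro.
The complex ion is anionic, so nickel takes the -ate form nickelate(II).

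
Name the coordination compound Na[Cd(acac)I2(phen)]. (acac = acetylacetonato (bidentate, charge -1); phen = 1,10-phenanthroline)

The 1 sodium counter-ion carries a total charge of +1, so each complex ion is 1−.
Ligand charges: 1×acetylacetonato (-1 each), 1×1,10-phenanthroline (neutral), 2×iodo (-1 each); total -3. So Cd + (-3) = 1−, giving Cd = +2.
Ligands are named alphabetically: acetylacetonato before iodo before phenanthroline.
The complex ion is anionic, so cadmium takes the -ate form cadmate(II).

sodium (acetylacetonato)diiodo(1,10-phenanthroline)cadmate(II)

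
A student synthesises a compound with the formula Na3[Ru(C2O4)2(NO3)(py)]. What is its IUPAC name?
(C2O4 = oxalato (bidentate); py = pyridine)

sodium nitratodioxalato(pyridine)ruthenate(II)

The 3 sodium counter-ions carry a total charge of +3, so each complex ion is 3−.
Ligand charges: 2×oxalato (-2 each), 1×pyridine (neutral), 1×nitrato (-1 each); total -5. So Ru + (-5) = 3−, giving Ru = +2.
Ligands are named alphabetically: nitrato before oxalato before pyridine.
The complex ion is anionic, so ruthenium takes the -ate form ruthenate(II).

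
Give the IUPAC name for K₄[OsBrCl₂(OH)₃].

potassium bromodichlorotrihydroxoosmate(II)

The 4 potassium counter-ions carry a total charge of +4, so each complex ion is 4−.
Ligand charges: 2×chloro (-1 each), 3×hydroxo (-1 each), 1×bromo (-1 each); total -6. So Os + (-6) = 4−, giving Os = +2.
The complex ion is anionic, so osmium takes the -ate form osmate(II).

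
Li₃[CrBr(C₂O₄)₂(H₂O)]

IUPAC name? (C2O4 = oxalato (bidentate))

The 3 lithium counter-ions carry a total charge of +3, so each complex ion is 3−.
Ligand charges: 1×aqua (neutral), 2×oxalato (-2 each), 1×bromo (-1 each); total -5. So Cr + (-5) = 3−, giving Cr = +2.
The complex ion is anionic, so chromium takes the -ate form chromate(II).

lithium aquabromodioxalatochromate(II)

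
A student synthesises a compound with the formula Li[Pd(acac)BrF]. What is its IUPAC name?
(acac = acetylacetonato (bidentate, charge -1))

lithium (acetylacetonato)bromofluoropalladate(II)

The 1 lithium counter-ion carries a total charge of +1, so each complex ion is 1−.
Ligand charges: 1×bromo (-1 each), 1×acetylacetonato (-1 each), 1×fluoro (-1 each); total -3. So Pd + (-3) = 1−, giving Pd = +2.
The complex ion is anionic, so palladium takes the -ate form palladate(II).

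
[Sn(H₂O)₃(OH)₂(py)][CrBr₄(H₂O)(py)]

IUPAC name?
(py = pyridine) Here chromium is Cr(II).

triaquadihydroxo(pyridine)tin(IV) aquatetrabromo(pyridine)chromate(II)

Both ions are complex: the cation is named first with the plain metal name, the anion second with the -ate form; each ion's ligands are alphabetised independently.
Cr is given as +2; the anion's ligand charges sum to -4, so the complex anion is 2−.
A 1:1 salt means the cation carries the equal and opposite charge, 2+.
Cation: ligand charges sum to -2; for the ion to be 2+, Sn = +4.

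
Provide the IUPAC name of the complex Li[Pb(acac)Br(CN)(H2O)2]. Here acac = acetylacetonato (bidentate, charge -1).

The 1 lithium counter-ion carries a total charge of +1, so each complex ion is 1−.
Ligand charges: 1×cyano (-1 each), 1×acetylacetonato (-1 each), 1×bromo (-1 each), 2×aqua (neutral); total -3. So Pb + (-3) = 1−, giving Pb = +2.
Ligands are named alphabetically: acetylacetonato before aqua before bromo before cyano.
The complex ion is anionic, so lead takes the -ate form plumbate(II).

lithium (acetylacetonato)diaquabromocyanoplumbate(II)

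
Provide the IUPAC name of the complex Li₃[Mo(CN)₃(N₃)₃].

lithium triazidotricyanomolybdate(III)

The 3 lithium counter-ions carry a total charge of +3, so each complex ion is 3−.
Ligand charges: 3×azido (-1 each), 3×cyano (-1 each); total -6. So Mo + (-6) = 3−, giving Mo = +3.
Ligands are named alphabetically: azido before cyano.
The complex ion is anionic, so molybdenum takes the -ate form molybdate(III).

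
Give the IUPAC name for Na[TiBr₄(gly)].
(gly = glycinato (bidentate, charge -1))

sodium tetrabromo(glycinato)titanate(IV)

The 1 sodium counter-ion carries a total charge of +1, so each complex ion is 1−.
Ligand charges: 1×glycinato (-1 each), 4×bromo (-1 each); total -5. So Ti + (-5) = 1−, giving Ti = +4.
Ligands are named alphabetically: bromo before glycinato.
The complex ion is anionic, so titanium takes the -ate form titanate(IV).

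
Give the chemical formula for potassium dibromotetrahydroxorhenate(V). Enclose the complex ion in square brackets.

Ligands: 4 hydroxo (OH, -1), 2 bromo (Br, -1). Ligand charge sum = -6.
With Re in oxidation state +5, the complex ion is [Re...]^1−.
Charge balance with potassium (+1) requires 1 complex ion per 1 potassium.

K[ReBr2(OH)4]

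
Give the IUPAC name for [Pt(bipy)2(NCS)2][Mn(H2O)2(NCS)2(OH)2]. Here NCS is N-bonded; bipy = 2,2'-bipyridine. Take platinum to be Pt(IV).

Both ions are complex: the cation is named first with the plain metal name, the anion second with the -ate form; each ion's ligands are alphabetised independently.
Pt is given as +4; the cation's ligand charges sum to -2, so the complex cation is 2+.
A 1:1 salt means the anion carries the equal and opposite charge, 2−.
Anion: ligand charges sum to -4; for the ion to be 2−, Mn = +2.

bis(2,2'-bipyridine)diisothiocyanatoplatinum(IV) diaquadihydroxodiisothiocyanatomanganate(II)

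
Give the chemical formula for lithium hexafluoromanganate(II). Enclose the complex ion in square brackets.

Ligands: 6 fluoro (F, -1). Ligand charge sum = -6.
Charge balance with lithium (+1) requires 1 complex ion per 4 lithium.

Li4[MnF6]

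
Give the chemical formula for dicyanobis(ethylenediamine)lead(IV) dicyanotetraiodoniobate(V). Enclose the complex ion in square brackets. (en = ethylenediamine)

Cation [Pb…]: ligand charges -2, Pb(IV) ⇒ ion charge 2+.
Anion [Nb…]: ligand charges -6, Nb(V) ⇒ ion charge 1−.
One 2+ cation requires 2 of the 1− anion.

[Pb(CN)2(en)2][Nb(CN)2I4]2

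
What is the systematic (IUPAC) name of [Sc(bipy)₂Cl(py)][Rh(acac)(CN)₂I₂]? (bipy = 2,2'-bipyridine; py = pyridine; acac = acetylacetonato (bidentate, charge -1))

bis(2,2'-bipyridine)chloro(pyridine)scandium(III) (acetylacetonato)dicyanodiiodorhodate(III)

Scandium is always +3 in its complexes; the cation's ligand charges sum to -1, so the complex cation is 2+.
A 1:1 salt means the anion carries the equal and opposite charge, 2−.
Anion: ligand charges sum to -5; for the ion to be 2−, Rh = +3.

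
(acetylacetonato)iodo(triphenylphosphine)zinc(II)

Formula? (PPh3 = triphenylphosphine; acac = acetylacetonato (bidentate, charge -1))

[Zn(acac)I(PPh3)]

Ligands: 1 iodo (I, -1), 1 triphenylphosphine (PPh3, neutral), 1 acetylacetonato (acac, -1). Ligand charge sum = -2.
With Zn in oxidation state +2, the complex ion is [Zn...].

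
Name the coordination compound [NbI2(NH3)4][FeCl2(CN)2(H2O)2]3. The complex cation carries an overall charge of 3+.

tetraamminediiodoniobium(V) diaquadichlorodicyanoferrate(III)

Both ions are complex: the cation is named first with the plain metal name, the anion second with the -ate form; each ion's ligands are alphabetised independently.
The complex cation is given as 3+; its ligand charges sum to -2, so Nb = +5.
With 3 anions per cation, each anion must be 3/3 = 1−.
Anion: ligand charges sum to -4; for the ion to be 1−, Fe = +3.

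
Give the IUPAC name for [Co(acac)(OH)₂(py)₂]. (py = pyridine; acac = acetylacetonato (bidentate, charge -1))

There is no counter-ion, so the complex is neutral overall.
Ligand charges: 2×pyridine (neutral), 1×acetylacetonato (-1 each), 2×hydroxo (-1 each); total -3. So Co + (-3) = 0, giving Co = +3.
Ligands are named alphabetically: acetylacetonato before hydroxo before pyridine.

(acetylacetonato)dihydroxobis(pyridine)cobalt(III)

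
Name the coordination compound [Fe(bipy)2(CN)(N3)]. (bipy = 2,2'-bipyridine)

azidobis(2,2'-bipyridine)cyanoiron(II)

There is no counter-ion, so the complex is neutral overall.
Ligand charges: 1×azido (-1 each), 2×2,2'-bipyridine (neutral), 1×cyano (-1 each); total -2. So Fe + (-2) = 0, giving Fe = +2.
Ligands are named alphabetically: azido before bipyridine before cyano.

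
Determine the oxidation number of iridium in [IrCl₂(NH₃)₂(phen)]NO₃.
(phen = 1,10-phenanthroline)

1 nitrate outside the brackets (-1 each) → the complex ion is 1+.
Ligand charges: 2×NH3 neutral; 1×phen neutral; 2×Cl = -2; sum -2.
Ir + (-2) = 1+ ⇒ Ir is +3.

+3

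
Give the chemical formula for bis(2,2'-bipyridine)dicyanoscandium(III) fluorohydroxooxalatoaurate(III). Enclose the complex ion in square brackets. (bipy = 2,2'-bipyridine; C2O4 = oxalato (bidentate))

Cation [Sc…]: ligand charges -2, Sc(III) ⇒ ion charge 1+.
Anion [Au…]: ligand charges -4, Au(III) ⇒ ion charge 1−.

[Sc(bipy)2(CN)2][Au(C2O4)F(OH)]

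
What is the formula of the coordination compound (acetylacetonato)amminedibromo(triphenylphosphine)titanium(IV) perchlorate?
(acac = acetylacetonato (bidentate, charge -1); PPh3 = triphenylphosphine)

[Ti(acac)Br2(NH3)(PPh3)]ClO4

Ligands: 1 ammine (NH3, neutral), 1 acetylacetonato (acac, -1), 1 triphenylphosphine (PPh3, neutral), 2 bromo (Br, -1). Ligand charge sum = -3.
Charge balance with perchlorate (-1) requires 1 complex ion per 1 perchlorate.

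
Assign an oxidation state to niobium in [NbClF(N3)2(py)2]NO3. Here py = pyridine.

+5

1 nitrate outside the brackets (-1 each) → the complex ion is 1+.
Ligand charges: 2×N3 = -2; 1×F = -1; 1×Cl = -1; 2×py neutral; sum -4.
Nb + (-4) = 1+ ⇒ Nb is +5.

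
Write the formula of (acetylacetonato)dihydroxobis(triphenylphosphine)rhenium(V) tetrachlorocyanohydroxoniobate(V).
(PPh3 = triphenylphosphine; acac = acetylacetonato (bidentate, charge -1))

Cation [Re…]: ligand charges -3, Re(V) ⇒ ion charge 2+.
Anion [Nb…]: ligand charges -6, Nb(V) ⇒ ion charge 1−.
One 2+ cation requires 2 of the 1− anion.

[Re(acac)(OH)2(PPh3)2][NbCl4(CN)(OH)]2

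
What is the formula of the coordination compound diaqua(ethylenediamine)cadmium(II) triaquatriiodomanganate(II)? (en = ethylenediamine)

[Cd(en)(H2O)2][Mn(H2O)3I3]2

Cation [Cd…]: ligand charges 0, Cd(II) ⇒ ion charge 2+.
Anion [Mn…]: ligand charges -3, Mn(II) ⇒ ion charge 1−.
One 2+ cation requires 2 of the 1− anion.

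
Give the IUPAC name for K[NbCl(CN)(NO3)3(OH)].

The 1 potassium counter-ion carries a total charge of +1, so each complex ion is 1−.
Ligand charges: 1×chloro (-1 each), 3×nitrato (-1 each), 1×hydroxo (-1 each), 1×cyano (-1 each); total -6. So Nb + (-6) = 1−, giving Nb = +5.
Ligands are named alphabetically: chloro before cyano before hydroxo before nitrato.
The complex ion is anionic, so niobium takes the -ate form niobate(V).

potassium chlorocyanohydroxotrinitratoniobate(V)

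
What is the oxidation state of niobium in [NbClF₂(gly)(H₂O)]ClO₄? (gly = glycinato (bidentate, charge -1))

1 perchlorate outside the brackets (-1 each) → the complex ion is 1+.
Ligand charges: 1×gly = -1; 1×Cl = -1; 1×H2O neutral; 2×F = -2; sum -4.
Nb + (-4) = 1+ ⇒ Nb is +5.

+5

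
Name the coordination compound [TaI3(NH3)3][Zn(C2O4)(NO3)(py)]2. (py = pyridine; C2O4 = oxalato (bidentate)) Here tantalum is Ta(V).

triamminetriiodotantalum(V) nitratooxalato(pyridine)zincate(II)

Both ions are complex: the cation is named first with the plain metal name, the anion second with the -ate form; each ion's ligands are alphabetised independently.
Ta is given as +5; the cation's ligand charges sum to -3, so the complex cation is 2+.
With 2 anions per cation, each anion must be 2/2 = 1−.
Anion: ligand charges sum to -3; for the ion to be 1−, Zn = +2.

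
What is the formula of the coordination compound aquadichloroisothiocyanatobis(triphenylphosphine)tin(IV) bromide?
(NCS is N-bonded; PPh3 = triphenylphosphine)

[SnCl2(H2O)(NCS)(PPh3)2]Br

Ligands: 1 isothiocyanato (NCS, -1), 1 aqua (H2O, neutral), 2 triphenylphosphine (PPh3, neutral), 2 chloro (Cl, -1). Ligand charge sum = -3.
With Sn in oxidation state +4, the complex ion is [Sn...]^1+.
Charge balance with bromide (-1) requires 1 complex ion per 1 bromide.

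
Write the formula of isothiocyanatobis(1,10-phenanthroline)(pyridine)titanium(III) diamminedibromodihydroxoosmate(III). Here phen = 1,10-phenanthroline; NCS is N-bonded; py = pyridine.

Cation [Ti…]: ligand charges -1, Ti(III) ⇒ ion charge 2+.
Anion [Os…]: ligand charges -4, Os(III) ⇒ ion charge 1−.

[Ti(NCS)(phen)2(py)][OsBr2(NH3)2(OH)2]2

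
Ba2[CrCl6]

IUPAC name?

barium hexachlorochromate(II)

The 2 barium counter-ions carry a total charge of +4, so each complex ion is 4−.
Ligand charges: 6×chloro (-1 each); total -6. So Cr + (-6) = 4−, giving Cr = +2.
The complex ion is anionic, so chromium takes the -ate form chromate(II).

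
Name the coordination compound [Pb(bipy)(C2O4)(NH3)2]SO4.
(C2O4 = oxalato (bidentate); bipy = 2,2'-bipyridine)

The 1 sulfate counter-ion carries a total charge of -2, so each complex ion is 2+.
Ligand charges: 2×ammine (neutral), 1×oxalato (-2 each), 1×2,2'-bipyridine (neutral); total -2. So Pb + (-2) = 2+, giving Pb = +4.
Ligands are named alphabetically: ammine before bipyridine before oxalato.

diammine(2,2'-bipyridine)oxalatolead(IV) sulfate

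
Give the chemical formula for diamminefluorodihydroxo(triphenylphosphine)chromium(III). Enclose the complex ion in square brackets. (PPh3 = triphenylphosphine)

[CrF(NH3)2(OH)2(PPh3)]

Ligands: 2 ammine (NH3, neutral), 1 fluoro (F, -1), 2 hydroxo (OH, -1), 1 triphenylphosphine (PPh3, neutral). Ligand charge sum = -3.
With Cr in oxidation state +3, the complex ion is [Cr...].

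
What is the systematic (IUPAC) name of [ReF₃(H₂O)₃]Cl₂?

triaquatrifluororhenium(V) chloride

The 2 chloride counter-ions carry a total charge of -2, so each complex ion is 2+.
Ligand charges: 3×fluoro (-1 each), 3×aqua (neutral); total -3. So Re + (-3) = 2+, giving Re = +5.
Ligands are named alphabetically: aqua before fluoro.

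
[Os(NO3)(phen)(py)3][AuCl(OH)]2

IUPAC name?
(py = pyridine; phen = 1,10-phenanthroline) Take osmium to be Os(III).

Both ions are complex: the cation is named first with the plain metal name, the anion second with the -ate form; each ion's ligands are alphabetised independently.
Os is given as +3; the cation's ligand charges sum to -1, so the complex cation is 2+.
With 2 anions per cation, each anion must be 2/2 = 1−.
Anion: ligand charges sum to -2; for the ion to be 1−, Au = +1.

nitrato(1,10-phenanthroline)tris(pyridine)osmium(III) chlorohydroxoaurate(I)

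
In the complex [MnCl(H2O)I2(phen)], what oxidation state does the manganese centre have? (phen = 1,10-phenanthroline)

No counter-ion: the bracketed complex is neutral.
Ligand charges: 1×H2O neutral; 1×Cl = -1; 2×I = -2; 1×phen neutral; sum -3.
Mn + (-3) = 0 ⇒ Mn is +3.

+3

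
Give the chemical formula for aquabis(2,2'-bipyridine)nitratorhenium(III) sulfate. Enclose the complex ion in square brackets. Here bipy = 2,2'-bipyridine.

Ligands: 1 aqua (H2O, neutral), 2 2,2'-bipyridine (bipy, neutral), 1 nitrato (NO3, -1). Ligand charge sum = -1.
With Re in oxidation state +3, the complex ion is [Re...]^2+.
Charge balance with sulfate (-2) requires 1 complex ion per 1 sulfate.

[Re(bipy)2(H2O)(NO3)]SO4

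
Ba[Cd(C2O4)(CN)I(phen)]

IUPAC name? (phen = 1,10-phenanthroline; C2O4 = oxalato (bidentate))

The 1 barium counter-ion carries a total charge of +2, so each complex ion is 2−.
Ligand charges: 1×iodo (-1 each), 1×1,10-phenanthroline (neutral), 1×cyano (-1 each), 1×oxalato (-2 each); total -4. So Cd + (-4) = 2−, giving Cd = +2.
Ligands are named alphabetically: cyano before iodo before oxalato before phenanthroline.
The complex ion is anionic, so cadmium takes the -ate form cadmate(II).

barium cyanoiodooxalato(1,10-phenanthroline)cadmate(II)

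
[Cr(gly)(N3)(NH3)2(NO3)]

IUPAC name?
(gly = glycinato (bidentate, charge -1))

There is no counter-ion, so the complex is neutral overall.
Ligand charges: 1×azido (-1 each), 1×nitrato (-1 each), 1×glycinato (-1 each), 2×ammine (neutral); total -3. So Cr + (-3) = 0, giving Cr = +3.
Ligands are named alphabetically: ammine before azido before glycinato before nitrato.

diammineazido(glycinato)nitratochromium(III)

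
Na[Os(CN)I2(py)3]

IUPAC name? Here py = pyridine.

sodium cyanodiiodotris(pyridine)osmate(II)

The 1 sodium counter-ion carries a total charge of +1, so each complex ion is 1−.
Ligand charges: 2×iodo (-1 each), 1×cyano (-1 each), 3×pyridine (neutral); total -3. So Os + (-3) = 1−, giving Os = +2.
The complex ion is anionic, so osmium takes the -ate form osmate(II).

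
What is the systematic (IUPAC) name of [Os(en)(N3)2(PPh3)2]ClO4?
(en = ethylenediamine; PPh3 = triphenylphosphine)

The 1 perchlorate counter-ion carries a total charge of -1, so each complex ion is 1+.
Ligand charges: 1×ethylenediamine (neutral), 2×triphenylphosphine (neutral), 2×azido (-1 each); total -2. So Os + (-2) = 1+, giving Os = +3.
Ligands are named alphabetically: azido before ethylenediamine before triphenylphosphine.

diazido(ethylenediamine)bis(triphenylphosphine)osmium(III) perchlorate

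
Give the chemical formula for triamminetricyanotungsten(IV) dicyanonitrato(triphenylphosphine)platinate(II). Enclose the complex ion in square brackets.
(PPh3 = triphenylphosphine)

Cation [W…]: ligand charges -3, W(IV) ⇒ ion charge 1+.
Anion [Pt…]: ligand charges -3, Pt(II) ⇒ ion charge 1−.

[W(CN)3(NH3)3][Pt(CN)2(NO3)(PPh3)]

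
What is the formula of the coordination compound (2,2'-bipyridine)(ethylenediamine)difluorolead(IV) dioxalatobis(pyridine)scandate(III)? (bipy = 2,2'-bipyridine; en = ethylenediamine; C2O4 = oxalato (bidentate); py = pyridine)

Cation [Pb…]: ligand charges -2, Pb(IV) ⇒ ion charge 2+.
Anion [Sc…]: ligand charges -4, Sc(III) ⇒ ion charge 1−.

[Pb(bipy)(en)F2][Sc(C2O4)2(py)2]2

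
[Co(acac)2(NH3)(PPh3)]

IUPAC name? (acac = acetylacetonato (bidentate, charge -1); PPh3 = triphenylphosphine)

There is no counter-ion, so the complex is neutral overall.
Ligand charges: 2×acetylacetonato (-1 each), 1×ammine (neutral), 1×triphenylphosphine (neutral); total -2. So Co + (-2) = 0, giving Co = +2.
Ligands are named alphabetically: acetylacetonato before ammine before triphenylphosphine.

bis(acetylacetonato)ammine(triphenylphosphine)cobalt(II)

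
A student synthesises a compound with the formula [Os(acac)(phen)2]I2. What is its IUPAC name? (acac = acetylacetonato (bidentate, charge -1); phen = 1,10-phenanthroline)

(acetylacetonato)bis(1,10-phenanthroline)osmium(III) iodide

The 2 iodide counter-ions carry a total charge of -2, so each complex ion is 2+.
Ligand charges: 1×acetylacetonato (-1 each), 2×1,10-phenanthroline (neutral); total -1. So Os + (-1) = 2+, giving Os = +3.
Ligands are named alphabetically: acetylacetonato before phenanthroline.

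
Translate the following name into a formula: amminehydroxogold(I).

[Au(NH3)(OH)]

Ligands: 1 ammine (NH3, neutral), 1 hydroxo (OH, -1). Ligand charge sum = -1.
With Au in oxidation state +1, the complex ion is [Au...].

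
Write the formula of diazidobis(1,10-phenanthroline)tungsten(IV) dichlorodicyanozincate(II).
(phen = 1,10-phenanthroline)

[W(N3)2(phen)2][ZnCl2(CN)2]

Cation [W…]: ligand charges -2, W(IV) ⇒ ion charge 2+.
Anion [Zn…]: ligand charges -4, Zn(II) ⇒ ion charge 2−.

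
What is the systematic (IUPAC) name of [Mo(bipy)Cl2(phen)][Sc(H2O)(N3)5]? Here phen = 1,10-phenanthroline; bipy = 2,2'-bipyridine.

(2,2'-bipyridine)dichloro(1,10-phenanthroline)molybdenum(IV) aquapentaazidoscandate(III)

Scandium is always +3 in its complexes; the anion's ligand charges sum to -5, so the complex anion is 2−.
A 1:1 salt means the cation carries the equal and opposite charge, 2+.
Cation: ligand charges sum to -2; for the ion to be 2+, Mo = +4.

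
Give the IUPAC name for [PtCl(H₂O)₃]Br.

The 1 bromide counter-ion carries a total charge of -1, so each complex ion is 1+.
Ligand charges: 3×aqua (neutral), 1×chloro (-1 each); total -1. So Pt + (-1) = 1+, giving Pt = +2.
Ligands are named alphabetically: aqua before chloro.

triaquachloroplatinum(II) bromide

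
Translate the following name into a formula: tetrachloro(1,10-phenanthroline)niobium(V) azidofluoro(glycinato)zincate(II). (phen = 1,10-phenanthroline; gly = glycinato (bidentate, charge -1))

Cation [Nb…]: ligand charges -4, Nb(V) ⇒ ion charge 1+.
Anion [Zn…]: ligand charges -3, Zn(II) ⇒ ion charge 1−.
One 1+ cation balances one 1− anion.

[NbCl4(phen)][ZnF(gly)(N3)]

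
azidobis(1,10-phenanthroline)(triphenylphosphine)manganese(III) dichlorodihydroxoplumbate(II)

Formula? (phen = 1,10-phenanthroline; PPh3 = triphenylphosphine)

Cation [Mn…]: ligand charges -1, Mn(III) ⇒ ion charge 2+.
Anion [Pb…]: ligand charges -4, Pb(II) ⇒ ion charge 2−.
One 2+ cation balances one 2− anion.

[Mn(N3)(phen)2(PPh3)][PbCl2(OH)2]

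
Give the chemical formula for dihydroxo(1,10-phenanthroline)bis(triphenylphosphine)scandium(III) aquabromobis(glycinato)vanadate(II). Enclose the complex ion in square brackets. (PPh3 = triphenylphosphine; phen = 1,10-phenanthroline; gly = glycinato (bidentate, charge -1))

Cation [Sc…]: ligand charges -2, Sc(III) ⇒ ion charge 1+.
Anion [V…]: ligand charges -3, V(II) ⇒ ion charge 1−.
One 1+ cation balances one 1− anion.

[Sc(OH)2(phen)(PPh3)2][VBr(gly)2(H2O)]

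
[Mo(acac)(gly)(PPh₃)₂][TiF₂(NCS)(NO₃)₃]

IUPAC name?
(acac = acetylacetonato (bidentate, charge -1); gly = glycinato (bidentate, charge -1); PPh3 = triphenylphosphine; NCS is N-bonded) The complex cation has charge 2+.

Both ions are complex: the cation is named first with the plain metal name, the anion second with the -ate form; each ion's ligands are alphabetised independently.
The complex cation is given as 2+; its ligand charges sum to -2, so Mo = +4.
A 1:1 salt means the anion carries the equal and opposite charge, 2−.
Anion: ligand charges sum to -6; for the ion to be 2−, Ti = +4.

(acetylacetonato)(glycinato)bis(triphenylphosphine)molybdenum(IV) difluoroisothiocyanatotrinitratotitanate(IV)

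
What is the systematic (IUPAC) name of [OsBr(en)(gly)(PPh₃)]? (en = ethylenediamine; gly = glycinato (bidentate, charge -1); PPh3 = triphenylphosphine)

There is no counter-ion, so the complex is neutral overall.
Ligand charges: 1×ethylenediamine (neutral), 1×bromo (-1 each), 1×glycinato (-1 each), 1×triphenylphosphine (neutral); total -2. So Os + (-2) = 0, giving Os = +2.
Ligands are named alphabetically: bromo before ethylenediamine before glycinato before triphenylphosphine.

bromo(ethylenediamine)(glycinato)(triphenylphosphine)osmium(II)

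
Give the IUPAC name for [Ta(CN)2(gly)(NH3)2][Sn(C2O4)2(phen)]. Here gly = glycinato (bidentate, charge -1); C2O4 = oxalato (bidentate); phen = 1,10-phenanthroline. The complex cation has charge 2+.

diamminedicyano(glycinato)tantalum(V) dioxalato(1,10-phenanthroline)stannate(II)

The complex cation is given as 2+; its ligand charges sum to -3, so Ta = +5.
A 1:1 salt means the anion carries the equal and opposite charge, 2−.
Anion: ligand charges sum to -4; for the ion to be 2−, Sn = +2.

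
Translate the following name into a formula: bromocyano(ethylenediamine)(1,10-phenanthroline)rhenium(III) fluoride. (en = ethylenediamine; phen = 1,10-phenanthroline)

Ligands: 1 ethylenediamine (en, neutral), 1 bromo (Br, -1), 1 1,10-phenanthroline (phen, neutral), 1 cyano (CN, -1). Ligand charge sum = -2.
Charge balance with fluoride (-1) requires 1 complex ion per 1 fluoride.

[ReBr(CN)(en)(phen)]F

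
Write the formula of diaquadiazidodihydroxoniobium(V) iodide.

[Nb(H2O)2(N3)2(OH)2]I

Ligands: 2 hydroxo (OH, -1), 2 aqua (H2O, neutral), 2 azido (N3, -1). Ligand charge sum = -4.
Charge balance with iodide (-1) requires 1 complex ion per 1 iodide.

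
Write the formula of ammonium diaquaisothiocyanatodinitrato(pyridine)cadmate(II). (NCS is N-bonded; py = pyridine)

Ligands: 2 nitrato (NO3, -1), 2 aqua (H2O, neutral), 1 isothiocyanato (NCS, -1), 1 pyridine (py, neutral). Ligand charge sum = -3.
With Cd in oxidation state +2, the complex ion is [Cd...]^1−.
Charge balance with ammonium (+1) requires 1 complex ion per 1 ammonium.

NH4[Cd(H2O)2(NCS)(NO3)2(py)]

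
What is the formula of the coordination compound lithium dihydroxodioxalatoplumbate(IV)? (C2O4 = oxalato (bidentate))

Ligands: 2 oxalato (C2O4, -2), 2 hydroxo (OH, -1). Ligand charge sum = -6.
With Pb in oxidation state +4, the complex ion is [Pb...]^2−.
Charge balance with lithium (+1) requires 1 complex ion per 2 lithium.

Li2[Pb(C2O4)2(OH)2]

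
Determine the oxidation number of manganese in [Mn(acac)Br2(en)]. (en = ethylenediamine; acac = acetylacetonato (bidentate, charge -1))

No counter-ion: the bracketed complex is neutral.
Ligand charges: 1×en neutral; 1×acac = -1; 2×Br = -2; sum -3.
Mn + (-3) = 0 ⇒ Mn is +3.

+3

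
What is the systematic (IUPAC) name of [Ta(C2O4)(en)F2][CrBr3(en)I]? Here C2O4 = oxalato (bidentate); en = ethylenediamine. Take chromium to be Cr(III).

(ethylenediamine)difluorooxalatotantalum(V) tribromo(ethylenediamine)iodochromate(III)

Both ions are complex: the cation is named first with the plain metal name, the anion second with the -ate form; each ion's ligands are alphabetised independently.
Cr is given as +3; the anion's ligand charges sum to -4, so the complex anion is 1−.
A 1:1 salt means the cation carries the equal and opposite charge, 1+.
Cation: ligand charges sum to -4; for the ion to be 1+, Ta = +5.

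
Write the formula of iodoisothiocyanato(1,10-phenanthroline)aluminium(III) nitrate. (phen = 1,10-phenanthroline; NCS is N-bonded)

[AlI(NCS)(phen)]NO3

Ligands: 1 1,10-phenanthroline (phen, neutral), 1 isothiocyanato (NCS, -1), 1 iodo (I, -1). Ligand charge sum = -2.
Charge balance with nitrate (-1) requires 1 complex ion per 1 nitrate.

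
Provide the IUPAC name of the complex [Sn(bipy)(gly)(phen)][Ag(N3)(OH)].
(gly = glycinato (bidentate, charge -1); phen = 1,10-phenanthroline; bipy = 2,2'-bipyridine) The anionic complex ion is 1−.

Both ions are complex: the cation is named first with the plain metal name, the anion second with the -ate form; each ion's ligands are alphabetised independently.
The complex anion is given as 1−; its ligand charges sum to -2, so Ag = +1.
A 1:1 salt means the cation carries the equal and opposite charge, 1+.
Cation: ligand charges sum to -1; for the ion to be 1+, Sn = +2.

(2,2'-bipyridine)(glycinato)(1,10-phenanthroline)tin(II) azidohydroxoargentate(I)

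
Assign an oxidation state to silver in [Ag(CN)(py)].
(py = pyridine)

+1

No counter-ion: the bracketed complex is neutral.
Ligand charges: 1×CN = -1; 1×py neutral; sum -1.
Ag + (-1) = 0 ⇒ Ag is +1.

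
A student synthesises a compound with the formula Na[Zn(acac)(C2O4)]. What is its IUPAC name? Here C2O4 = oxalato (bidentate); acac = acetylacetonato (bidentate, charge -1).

The 1 sodium counter-ion carries a total charge of +1, so each complex ion is 1−.
Ligand charges: 1×oxalato (-2 each), 1×acetylacetonato (-1 each); total -3. So Zn + (-3) = 1−, giving Zn = +2.
Ligands are named alphabetically: acetylacetonato before oxalato.
The complex ion is anionic, so zinc takes the -ate form zincate(II).

sodium (acetylacetonato)oxalatozincate(II)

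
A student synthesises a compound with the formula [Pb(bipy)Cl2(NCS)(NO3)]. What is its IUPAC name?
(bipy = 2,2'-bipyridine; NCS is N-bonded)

(2,2'-bipyridine)dichloroisothiocyanatonitratolead(IV)

There is no counter-ion, so the complex is neutral overall.
Ligand charges: 1×2,2'-bipyridine (neutral), 1×isothiocyanato (-1 each), 2×chloro (-1 each), 1×nitrato (-1 each); total -4. So Pb + (-4) = 0, giving Pb = +4.
Ligands are named alphabetically: bipyridine before chloro before isothiocyanato before nitrato.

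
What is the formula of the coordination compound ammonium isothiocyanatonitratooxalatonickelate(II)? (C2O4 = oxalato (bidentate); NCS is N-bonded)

Ligands: 1 oxalato (C2O4, -2), 1 nitrato (NO3, -1), 1 isothiocyanato (NCS, -1). Ligand charge sum = -4.
Charge balance with ammonium (+1) requires 1 complex ion per 2 ammonium.

(NH4)2[Ni(C2O4)(NCS)(NO3)]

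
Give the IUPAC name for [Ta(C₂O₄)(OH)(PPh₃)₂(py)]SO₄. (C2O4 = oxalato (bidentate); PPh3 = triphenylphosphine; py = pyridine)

hydroxooxalato(pyridine)bis(triphenylphosphine)tantalum(V) sulfate

The 1 sulfate counter-ion carries a total charge of -2, so each complex ion is 2+.
Ligand charges: 1×oxalato (-2 each), 1×hydroxo (-1 each), 2×triphenylphosphine (neutral), 1×pyridine (neutral); total -3. So Ta + (-3) = 2+, giving Ta = +5.
Ligands are named alphabetically: hydroxo before oxalato before pyridine before triphenylphosphine.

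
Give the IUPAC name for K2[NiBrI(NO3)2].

potassium bromoiododinitratonickelate(II)

The 2 potassium counter-ions carry a total charge of +2, so each complex ion is 2−.
Ligand charges: 1×bromo (-1 each), 1×iodo (-1 each), 2×nitrato (-1 each); total -4. So Ni + (-4) = 2−, giving Ni = +2.
Ligands are named alphabetically: bromo before iodo before nitrato.
The complex ion is anionic, so nickel takes the -ate form nickelate(II).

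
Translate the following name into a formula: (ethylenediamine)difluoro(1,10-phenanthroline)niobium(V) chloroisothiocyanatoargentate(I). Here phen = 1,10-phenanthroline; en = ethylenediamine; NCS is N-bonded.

Cation [Nb…]: ligand charges -2, Nb(V) ⇒ ion charge 3+.
Anion [Ag…]: ligand charges -2, Ag(I) ⇒ ion charge 1−.
One 3+ cation requires 3 of the 1− anion.

[Nb(en)F2(phen)][AgCl(NCS)]3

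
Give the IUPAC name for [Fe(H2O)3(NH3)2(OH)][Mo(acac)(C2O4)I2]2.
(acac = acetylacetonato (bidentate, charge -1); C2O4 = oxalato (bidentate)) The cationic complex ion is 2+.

diamminetriaquahydroxoiron(III) (acetylacetonato)diiodooxalatomolybdate(IV)

Both ions are complex: the cation is named first with the plain metal name, the anion second with the -ate form; each ion's ligands are alphabetised independently.
The complex cation is given as 2+; its ligand charges sum to -1, so Fe = +3.
With 2 anions per cation, each anion must be 2/2 = 1−.
Anion: ligand charges sum to -5; for the ion to be 1−, Mo = +4.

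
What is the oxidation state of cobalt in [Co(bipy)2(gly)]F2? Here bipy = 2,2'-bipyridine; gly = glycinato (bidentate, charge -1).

2 fluoride outside the brackets (-1 each) → the complex ion is 2+.
Ligand charges: 2×bipy neutral; 1×gly = -1; sum -1.
Co + (-1) = 2+ ⇒ Co is +3.

+3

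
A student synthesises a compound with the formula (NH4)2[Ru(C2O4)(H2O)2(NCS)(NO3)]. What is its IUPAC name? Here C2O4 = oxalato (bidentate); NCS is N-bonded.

The 2 ammonium counter-ions carry a total charge of +2, so each complex ion is 2−.
Ligand charges: 1×nitrato (-1 each), 2×aqua (neutral), 1×oxalato (-2 each), 1×isothiocyanato (-1 each); total -4. So Ru + (-4) = 2−, giving Ru = +2.
The complex ion is anionic, so ruthenium takes the -ate form ruthenate(II).

ammonium diaquaisothiocyanatonitratooxalatoruthenate(II)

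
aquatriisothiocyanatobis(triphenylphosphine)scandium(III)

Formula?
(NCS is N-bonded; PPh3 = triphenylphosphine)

[Sc(H2O)(NCS)3(PPh3)2]

Ligands: 3 isothiocyanato (NCS, -1), 2 triphenylphosphine (PPh3, neutral), 1 aqua (H2O, neutral). Ligand charge sum = -3.
With Sc in oxidation state +3, the complex ion is [Sc...].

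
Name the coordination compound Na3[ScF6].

The 3 sodium counter-ions carry a total charge of +3, so each complex ion is 3−.
Ligand charges: 6×fluoro (-1 each); total -6. So Sc + (-6) = 3−, giving Sc = +3.
The complex ion is anionic, so scandium takes the -ate form scandate(III).

sodium hexafluoroscandate(III)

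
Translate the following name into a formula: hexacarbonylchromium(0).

Ligands: 6 carbonyl (CO, neutral). Ligand charge sum = 0.
With Cr in oxidation state 0, the complex ion is [Cr...].

[Cr(CO)6]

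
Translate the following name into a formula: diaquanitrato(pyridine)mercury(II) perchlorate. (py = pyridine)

[Hg(H2O)2(NO3)(py)]ClO4

Ligands: 2 aqua (H2O, neutral), 1 nitrato (NO3, -1), 1 pyridine (py, neutral). Ligand charge sum = -1.
With Hg in oxidation state +2, the complex ion is [Hg...]^1+.
Charge balance with perchlorate (-1) requires 1 complex ion per 1 perchlorate.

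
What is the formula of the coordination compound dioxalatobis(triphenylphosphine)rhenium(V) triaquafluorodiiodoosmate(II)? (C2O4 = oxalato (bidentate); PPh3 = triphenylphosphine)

[Re(C2O4)2(PPh3)2][OsF(H2O)3I2]

Cation [Re…]: ligand charges -4, Re(V) ⇒ ion charge 1+.
Anion [Os…]: ligand charges -3, Os(II) ⇒ ion charge 1−.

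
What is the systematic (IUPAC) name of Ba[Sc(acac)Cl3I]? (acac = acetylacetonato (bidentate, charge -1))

barium (acetylacetonato)trichloroiodoscandate(III)

The 1 barium counter-ion carries a total charge of +2, so each complex ion is 2−.
Ligand charges: 1×acetylacetonato (-1 each), 1×iodo (-1 each), 3×chloro (-1 each); total -5. So Sc + (-5) = 2−, giving Sc = +3.
Ligands are named alphabetically: acetylacetonato before chloro before iodo.
The complex ion is anionic, so scandium takes the -ate form scandate(III).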